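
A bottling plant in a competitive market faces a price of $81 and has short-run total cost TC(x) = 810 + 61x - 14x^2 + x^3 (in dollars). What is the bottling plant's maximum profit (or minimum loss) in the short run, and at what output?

Profit = -$210 at x = 10

AVC = 61 - 14x + x^2; min AVC = $12 at x = 7. Since P = $81 ≥ min AVC, the firm produces.
MC = 61 - 28x + 3x^2. Setting P = MC and taking the root on the rising branch gives x* = 10.
TR = 81·10 = 810. TC = 810 + 210 = 1020. Profit = 810 − 1020 = -$210.
By producing, the firm covers all variable cost plus $600 of fixed cost; shutting down would lose the full $810.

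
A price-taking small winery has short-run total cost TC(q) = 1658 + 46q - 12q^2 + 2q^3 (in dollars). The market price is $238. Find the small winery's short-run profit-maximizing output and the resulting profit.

Profit = -$378 at q = 8

AVC = 46 - 12q + 2q^2; min AVC = $28 at q = 3. Since P = $238 ≥ min AVC, the firm produces.
MC = 46 - 24q + 6q^2. Setting P = MC and taking the root on the rising branch gives q* = 8.
TR = 238·8 = 1904. TC = 1658 + 624 = 2282. Profit = 1904 − 2282 = -$378.
That loss of $378 beats the $1658 the firm would lose by shutting down; producing recovers $1280 of fixed cost.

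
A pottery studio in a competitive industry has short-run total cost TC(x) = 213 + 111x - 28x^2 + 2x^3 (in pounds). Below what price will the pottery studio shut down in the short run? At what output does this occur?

£13 per unit, at x = 7

Short-run supply begins at min AVC. From VC = 111x - 28x^2 + 2x^3, AVC = 111 - 28x + 2x^2.
At the minimum of AVC, MC = AVC. MC = 111 - 56x + 6x^2; setting MC = AVC gives 4x^2 - 28x = 0, so x = 7. min AVC = 13.
The firm shuts down for any P below £13.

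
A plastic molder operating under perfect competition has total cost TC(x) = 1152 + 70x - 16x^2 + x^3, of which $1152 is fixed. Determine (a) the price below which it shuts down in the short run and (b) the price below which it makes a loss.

Shutdown price = $6; break-even price = $118

Shutdown price = min AVC. AVC = 70 - 16x + x^2, with vertex at x = 8 and minimum $6.
ATC = 1152/x + 70 - 16x + x^2. Setting dATC/dx = −1152/x^2 − 16 + 2x = 0 gives x = 12 (since 2·12^3 − 16·12^2 = 1152).
min ATC = 1152/12 + 70 − 16·12 + 12^2 = $118. That is the break-even price.
Between these two prices the firm operates at a loss; above $118 it earns a profit.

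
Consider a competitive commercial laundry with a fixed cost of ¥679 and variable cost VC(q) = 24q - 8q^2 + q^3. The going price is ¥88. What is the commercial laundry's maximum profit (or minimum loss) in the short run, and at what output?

Profit = -¥167 at q = 8

AVC = 24 - 8q + q^2 has its minimum ¥8 at q = 4; price ¥88 clears that bar, so the firm operates.
With MC = 24 - 16q + 3q^2, P = MC on the upward-sloping part at q* = 8.
TR = 88·8 = 704. TC = 679 + 192 = 871. Profit = 704 − 871 = -¥167.
By producing, the firm covers all variable cost plus ¥512 of fixed cost; shutting down would lose the full ¥679.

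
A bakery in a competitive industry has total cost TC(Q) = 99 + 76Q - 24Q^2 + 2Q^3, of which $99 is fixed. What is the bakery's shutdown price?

Short-run supply begins at min AVC. From VC = 76Q - 24Q^2 + 2Q^3, AVC = 76 - 24Q + 2Q^2.
dAVC/dQ = -24 + 4Q = 0 gives Q = 6. min AVC = 76 - 24·6 + 2·6^2 = 4.
The firm shuts down for any P below $4.

$4 per unit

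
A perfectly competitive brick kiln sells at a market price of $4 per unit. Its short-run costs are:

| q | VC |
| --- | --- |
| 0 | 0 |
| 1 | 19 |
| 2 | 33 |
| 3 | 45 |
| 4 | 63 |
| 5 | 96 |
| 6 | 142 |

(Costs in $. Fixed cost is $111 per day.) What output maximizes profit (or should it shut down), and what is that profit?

Tabulate TR − TC: q=0: -111; q=1: -126; q=2: -136; q=3: -144; q=4: -158; q=5: -187; q=6: -229.
Profit is highest at q = 0. Equivalently, the lowest AVC in the table is 45/3 ≈ $15 at q = 3, and P = $4 falls below it — price never covers variable cost, so the firm shuts down and loses only its fixed cost.

q = 0 (shut down); profit = -$111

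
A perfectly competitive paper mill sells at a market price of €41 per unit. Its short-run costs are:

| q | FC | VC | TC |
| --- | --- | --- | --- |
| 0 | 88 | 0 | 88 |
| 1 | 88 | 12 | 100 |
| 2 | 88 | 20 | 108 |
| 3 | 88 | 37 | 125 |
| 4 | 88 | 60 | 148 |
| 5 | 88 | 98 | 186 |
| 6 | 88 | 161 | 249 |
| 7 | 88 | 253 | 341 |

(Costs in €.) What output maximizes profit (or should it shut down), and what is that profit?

Tabulate TR − TC: q=0: -88; q=1: -59; q=2: -26; q=3: -2; q=4: 16; q=5: 19; q=6: -3; q=7: -54.
Profit is maximized at q = 5. AVC there is 98/5 = €19.60 ≤ P, so producing beats shutting down (which would give -€88).

q = 5; profit = €19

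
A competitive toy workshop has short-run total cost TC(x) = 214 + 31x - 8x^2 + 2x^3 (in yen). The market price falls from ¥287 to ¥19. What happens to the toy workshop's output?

Output falls from 8 to 0 (the firm shuts down)

AVC = 31 - 8x + 2x^2, minimized at x = 2 where min AVC = ¥23. MC = 31 - 16x + 6x^2.
With P = ¥287 above the shutdown price, P = MC gives x = 8.
At P = ¥19 < min AVC = ¥23, price no longer covers variable cost at any output, so the firm shuts down: x = 0.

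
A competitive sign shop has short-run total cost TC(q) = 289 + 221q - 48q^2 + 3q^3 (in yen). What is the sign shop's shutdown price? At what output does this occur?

¥29 per unit, at q = 8

Short-run supply begins at min AVC. From VC = 221q - 48q^2 + 3q^3, AVC = 221 - 48q + 3q^2.
dAVC/dq = -48 + 6q = 0 gives q = 8. min AVC = 221 - 48·8 + 3·8^2 = 29.
For P < ¥29 the firm produces nothing.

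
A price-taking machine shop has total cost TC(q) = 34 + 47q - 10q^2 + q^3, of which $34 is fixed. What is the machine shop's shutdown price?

$22 per unit

Short-run supply begins at min AVC. From VC = 47q - 10q^2 + q^3, AVC = 47 - 10q + q^2.
At the minimum of AVC, MC = AVC. MC = 47 - 20q + 3q^2; setting MC = AVC gives 2q^2 - 10q = 0, so q = 5. min AVC = 22.
For P < $22 the firm produces nothing.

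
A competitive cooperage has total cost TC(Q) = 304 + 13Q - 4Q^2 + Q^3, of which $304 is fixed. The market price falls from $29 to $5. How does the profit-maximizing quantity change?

Output falls from 4 to 0 (the firm shuts down)

AVC = 13 - 4Q + Q^2, minimized at Q = 2 where min AVC = $9. MC = 13 - 8Q + 3Q^2.
With P = $29 above the shutdown price, P = MC gives Q = 4.
At P = $5 < min AVC = $9, price no longer covers variable cost at any output, so the firm shuts down: Q = 0.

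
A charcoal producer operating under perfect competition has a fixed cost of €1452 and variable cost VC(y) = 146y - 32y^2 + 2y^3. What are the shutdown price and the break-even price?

Shutdown price = €18; break-even price = €168

Shutdown price = min AVC. AVC = 146 - 32y + 2y^2, with vertex at y = 8 and minimum €18.
ATC = 1452/y + 146 - 32y + 2y^2. Setting dATC/dy = −1452/y^2 − 32 + 4y = 0 gives y = 11 (since 4·11^3 − 32·11^2 = 1452).
min ATC = 1452/11 + 146 − 32·11 + 2·11^2 = €168. That is the break-even price.
Between these two prices the firm operates at a loss; above €168 it earns a profit.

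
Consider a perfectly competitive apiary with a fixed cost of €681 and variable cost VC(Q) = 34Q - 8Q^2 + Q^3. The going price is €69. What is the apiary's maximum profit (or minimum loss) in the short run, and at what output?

AVC = 34 - 8Q + Q^2; min AVC = €18 at Q = 4. Since P = €69 ≥ min AVC, the firm produces.
MC = 34 - 16Q + 3Q^2. Setting P = MC and taking the root on the rising branch gives Q* = 7.
TR = 69·7 = 483. TC = 681 + 189 = 870. Profit = 483 − 870 = -€387.
That loss of €387 beats the €681 the firm would lose by shutting down; producing recovers €294 of fixed cost.

Profit = -€387 at Q = 7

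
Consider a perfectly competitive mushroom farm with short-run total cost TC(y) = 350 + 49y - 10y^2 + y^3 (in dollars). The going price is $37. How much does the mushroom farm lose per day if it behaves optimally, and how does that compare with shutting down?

Profit = -$278 at y = 6

AVC = 49 - 10y + y^2 has its minimum $24 at y = 5; price $37 clears that bar, so the firm operates.
MC = 49 - 20y + 3y^2. Setting P = MC and taking the root on the rising branch gives y* = 6.
TR = 37·6 = 222. TC = 350 + 150 = 500. Profit = 222 − 500 = -$278.
Shutting down would mean losing the fixed cost of $350, so operating at a loss of $278 is better by $72.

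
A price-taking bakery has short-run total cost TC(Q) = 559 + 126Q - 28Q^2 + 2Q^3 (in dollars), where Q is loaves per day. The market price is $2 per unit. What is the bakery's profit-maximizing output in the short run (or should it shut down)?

Shut down

Variable cost is VC = 126Q - 28Q^2 + 2Q^3, so AVC = VC/Q = 126 - 28Q + 2Q^2 and MC = dTC/dQ = 126 - 56Q + 6Q^2.
The AVC parabola has its vertex at Q = 28/4 = 7, where AVC = 126 - 28·7 + 2·7^2 = $28.
Since P = $2 < min AVC = $28, price fails to cover variable cost at any output.
Best response: produce nothing and absorb the $559 fixed cost.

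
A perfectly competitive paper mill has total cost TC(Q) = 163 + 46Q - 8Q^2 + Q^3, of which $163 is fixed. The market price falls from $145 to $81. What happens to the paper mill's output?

Output falls from 9 to 7

MC = 46 - 16Q + 3Q^2; the shutdown threshold is min AVC = $30 (at Q = 4).
At P = $145 ≥ min AVC, set P = MC on the rising branch: Q = 9.
At P = $81 ≥ min AVC, set P = MC: Q = 7. The firm stays open but cuts output.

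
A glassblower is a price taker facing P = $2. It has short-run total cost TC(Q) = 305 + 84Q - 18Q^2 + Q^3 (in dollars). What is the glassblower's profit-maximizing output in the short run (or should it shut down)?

Variable cost is VC = 84Q - 18Q^2 + Q^3, so AVC = VC/Q = 84 - 18Q + Q^2 and MC = dTC/dQ = 84 - 36Q + 3Q^2.
AVC is minimized where dAVC/dQ = -18 + 2Q = 0, at Q = 9; min AVC = 84 - 18·9 + 9^2 = $3.
P = $2 lies below min AVC = $3; no output level covers variable cost.
Shutting down limits the loss to fixed cost, $305.

Shut down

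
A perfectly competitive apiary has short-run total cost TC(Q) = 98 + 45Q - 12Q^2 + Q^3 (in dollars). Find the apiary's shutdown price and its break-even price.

Shutdown price = min AVC. AVC = 45 - 12Q + Q^2, with vertex at Q = 6 and minimum $9.
ATC = 98/Q + 45 - 12Q + Q^2. Setting dATC/dQ = −98/Q^2 − 12 + 2Q = 0 gives Q = 7 (since 2·7^3 − 12·7^2 = 98).
min ATC = 98/7 + 45 − 12·7 + 7^2 = $24. That is the break-even price.
Between these two prices the firm operates at a loss; above $24 it earns a profit.

Shutdown price = $9; break-even price = $24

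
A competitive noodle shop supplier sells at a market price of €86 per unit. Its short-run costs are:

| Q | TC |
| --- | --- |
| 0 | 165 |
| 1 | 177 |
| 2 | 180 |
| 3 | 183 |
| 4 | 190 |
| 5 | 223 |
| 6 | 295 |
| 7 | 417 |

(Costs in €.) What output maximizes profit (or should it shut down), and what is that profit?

Q = 6; profit = €221

Compute π = P·Q − TC at each output: Q=0: -165; Q=1: -91; Q=2: -8; Q=3: 75; Q=4: 154; Q=5: 207; Q=6: 221; Q=7: 185.
Profit is maximized at Q = 6. AVC there is 130/6 = €21.67 ≤ P, so producing beats shutting down (which would give -€165).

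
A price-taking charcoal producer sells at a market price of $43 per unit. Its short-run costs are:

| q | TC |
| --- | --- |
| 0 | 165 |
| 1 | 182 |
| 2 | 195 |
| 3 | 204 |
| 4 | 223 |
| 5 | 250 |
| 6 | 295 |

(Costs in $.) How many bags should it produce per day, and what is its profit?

Tabulate TR − TC: q=0: -165; q=1: -139; q=2: -109; q=3: -75; q=4: -51; q=5: -35; q=6: -37.
Profit is maximized at q = 5. AVC there is 85/5 = $17 ≤ P, so producing beats shutting down (which would give -$165).

q = 5; profit = -$35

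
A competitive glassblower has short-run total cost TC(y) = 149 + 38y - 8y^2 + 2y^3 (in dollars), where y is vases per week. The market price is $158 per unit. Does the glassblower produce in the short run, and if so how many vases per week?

Variable cost is VC = 38y - 8y^2 + 2y^3, so AVC = VC/y = 38 - 8y + 2y^2 and MC = dTC/dy = 38 - 16y + 6y^2.
The AVC parabola has its vertex at y = 8/4 = 2, where AVC = 38 - 8·2 + 2·2^2 = $30.
Since P = $158 ≥ min AVC = $30, price covers variable cost and the firm should produce.
P = MC gives -120 - 16y + 6y^2 = 0, with roots -10/3 and 6. Take the larger (rising MC): y* = 6.
Check: AVC at y = 6 is $62 ≤ P, so revenue covers variable cost.
Profit = P·y − TC = 158·6 − 521 = $427.

Produce at y = 6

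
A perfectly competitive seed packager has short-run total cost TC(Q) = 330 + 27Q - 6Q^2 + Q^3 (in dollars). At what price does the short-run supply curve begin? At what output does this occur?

The shutdown price is the minimum of AVC. VC = 27Q - 6Q^2 + Q^3, so AVC = 27 - 6Q + Q^2.
At the minimum of AVC, MC = AVC. MC = 27 - 12Q + 3Q^2; setting MC = AVC gives 2Q^2 - 6Q = 0, so Q = 3. min AVC = 18.
For P < $18 the firm produces nothing.

$18 per unit, at Q = 3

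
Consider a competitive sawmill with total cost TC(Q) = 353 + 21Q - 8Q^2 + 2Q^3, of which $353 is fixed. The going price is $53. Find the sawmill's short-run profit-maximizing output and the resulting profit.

AVC = 21 - 8Q + 2Q^2 has its minimum $13 at Q = 2; price $53 clears that bar, so the firm operates.
With MC = 21 - 16Q + 6Q^2, P = MC on the upward-sloping part at Q* = 4.
TR = 53·4 = 212. TC = 353 + 84 = 437. Profit = 212 − 437 = -$225.
That loss of $225 beats the $353 the firm would lose by shutting down; producing recovers $128 of fixed cost.

Profit = -$225 at Q = 4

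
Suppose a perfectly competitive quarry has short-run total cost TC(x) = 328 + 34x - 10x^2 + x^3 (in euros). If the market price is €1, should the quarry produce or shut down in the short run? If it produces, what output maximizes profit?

Shut down

Variable cost is VC = 34x - 10x^2 + x^3, so AVC = VC/x = 34 - 10x + x^2 and MC = dTC/dx = 34 - 20x + 3x^2.
AVC is minimized where dAVC/dx = -10 + 2x = 0, at x = 5; min AVC = 34 - 10·5 + 5^2 = €9.
Since P = €1 < min AVC = €9, price fails to cover variable cost at any output.
Best response: produce nothing and absorb the €328 fixed cost.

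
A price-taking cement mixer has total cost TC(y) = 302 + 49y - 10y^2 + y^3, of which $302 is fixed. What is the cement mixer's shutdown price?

The shutdown price is the minimum of AVC. VC = 49y - 10y^2 + y^3, so AVC = 49 - 10y + y^2.
At the minimum of AVC, MC = AVC. MC = 49 - 20y + 3y^2; setting MC = AVC gives 2y^2 - 10y = 0, so y = 5. min AVC = 24.
So the shutdown price is $24.

$24 per unit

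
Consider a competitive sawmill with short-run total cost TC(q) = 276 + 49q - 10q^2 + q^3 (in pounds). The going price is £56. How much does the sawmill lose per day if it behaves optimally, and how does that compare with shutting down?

Profit = -£80 at q = 7

AVC = 49 - 10q + q^2 has its minimum £24 at q = 5; price £56 clears that bar, so the firm operates.
With MC = 49 - 20q + 3q^2, P = MC on the upward-sloping part at q* = 7.
TR = 56·7 = 392. TC = 276 + 196 = 472. Profit = 392 − 472 = -£80.
That loss of £80 beats the £276 the firm would lose by shutting down; producing recovers £196 of fixed cost.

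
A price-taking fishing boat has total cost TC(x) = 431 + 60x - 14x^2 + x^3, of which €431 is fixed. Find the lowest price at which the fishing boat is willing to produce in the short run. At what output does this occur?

The firm shuts down when price falls below the minimum of average variable cost. AVC = VC/x = 60 - 14x + x^2.
dAVC/dx = -14 + 2x = 0 gives x = 7. min AVC = 60 - 14·7 + 7^2 = 11.
For P < €11 the firm produces nothing.

€11 per unit, at x = 7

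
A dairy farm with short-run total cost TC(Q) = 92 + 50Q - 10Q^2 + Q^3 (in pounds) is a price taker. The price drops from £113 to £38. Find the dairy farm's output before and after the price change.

AVC = 50 - 10Q + Q^2, minimized at Q = 5 where min AVC = £25. MC = 50 - 20Q + 3Q^2.
At P = £113 ≥ min AVC, set P = MC on the rising branch: Q = 9.
At P = £38 ≥ min AVC, set P = MC: Q = 6. The firm stays open but cuts output.

Output falls from 9 to 6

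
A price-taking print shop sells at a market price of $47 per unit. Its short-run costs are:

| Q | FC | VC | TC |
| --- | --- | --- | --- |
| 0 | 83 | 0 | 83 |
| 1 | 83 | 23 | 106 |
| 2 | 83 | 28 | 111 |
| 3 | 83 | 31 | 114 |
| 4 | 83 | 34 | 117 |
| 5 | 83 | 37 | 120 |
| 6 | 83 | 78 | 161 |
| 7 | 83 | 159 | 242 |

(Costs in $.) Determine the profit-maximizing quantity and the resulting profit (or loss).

Q = 6; profit = $121

Tabulate TR − TC: Q=0: -83; Q=1: -59; Q=2: -17; Q=3: 27; Q=4: 71; Q=5: 115; Q=6: 121; Q=7: 87.
Profit is maximized at Q = 6. AVC there is 78/6 = $13 ≤ P, so producing beats shutting down (which would give -$83).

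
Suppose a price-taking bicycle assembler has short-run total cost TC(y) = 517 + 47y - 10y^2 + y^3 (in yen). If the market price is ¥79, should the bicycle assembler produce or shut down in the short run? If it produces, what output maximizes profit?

Strip out fixed cost: VC = 47y - 10y^2 + y^3. Then AVC = 47 - 10y + y^2 and MC = 47 - 20y + 3y^2.
The AVC parabola has its vertex at y = 10/2 = 5, where AVC = 47 - 10·5 + 5^2 = ¥22.
Because ¥79 ≥ ¥22, revenue can cover variable cost; the firm operates.
P = MC gives -32 - 20y + 3y^2 = 0, with roots -4/3 and 8. Take the larger (rising MC): y* = 8.
Check: AVC at y = 8 is ¥31 ≤ P, so revenue covers variable cost.
Profit = P·y − TC = 79·8 − 765 = -¥133, a loss, but smaller than the ¥517 fixed cost the firm would lose by shutting down.

Produce at y = 8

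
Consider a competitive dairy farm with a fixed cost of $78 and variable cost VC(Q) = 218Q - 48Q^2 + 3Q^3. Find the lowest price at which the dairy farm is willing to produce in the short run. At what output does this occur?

Short-run supply begins at min AVC. From VC = 218Q - 48Q^2 + 3Q^3, AVC = 218 - 48Q + 3Q^2.
At the minimum of AVC, MC = AVC. MC = 218 - 96Q + 9Q^2; setting MC = AVC gives 6Q^2 - 48Q = 0, so Q = 8. min AVC = 26.
For P < $26 the firm produces nothing.

$26 per unit, at Q = 8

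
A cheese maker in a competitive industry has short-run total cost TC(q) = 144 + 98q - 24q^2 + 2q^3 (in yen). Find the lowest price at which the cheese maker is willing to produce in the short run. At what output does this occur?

The shutdown price is the minimum of AVC. VC = 98q - 24q^2 + 2q^3, so AVC = 98 - 24q + 2q^2.
dAVC/dq = -24 + 4q = 0 gives q = 6. min AVC = 98 - 24·6 + 2·6^2 = 26.
So the shutdown price is ¥26.

¥26 per unit, at q = 6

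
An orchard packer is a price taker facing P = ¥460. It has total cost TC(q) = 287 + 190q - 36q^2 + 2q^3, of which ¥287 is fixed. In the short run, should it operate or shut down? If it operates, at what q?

From TC, MC = TC'(q) = 190 - 72q + 6q^2 and AVC = VC/q = 190 - 36q + 2q^2.
AVC is minimized where dAVC/dq = -36 + 4q = 0, at q = 9; min AVC = 190 - 36·9 + 2·9^2 = ¥28.
Because ¥460 ≥ ¥28, revenue can cover variable cost; the firm operates.
Solving P = MC: -270 - 72q + 6q^2 = 0 ⇒ q = -3 or 15. On the upward-sloping branch, q* = 15.
Check: AVC at q = 15 is ¥100 ≤ P, so revenue covers variable cost.
Profit = P·q − TC = 460·15 − 1787 = ¥5113.

Produce at q = 15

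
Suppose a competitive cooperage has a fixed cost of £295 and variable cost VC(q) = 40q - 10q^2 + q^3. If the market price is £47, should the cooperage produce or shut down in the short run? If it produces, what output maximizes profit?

Produce at q = 7

From TC, MC = TC'(q) = 40 - 20q + 3q^2 and AVC = VC/q = 40 - 10q + q^2.
AVC hits its minimum where MC = AVC, at q = 5, giving min AVC = 40 - 10·5 + 5^2 = £15.
P = £47 exceeds min AVC = £15, so the firm stays open.
P = MC gives -7 - 20q + 3q^2 = 0, with roots -1/3 and 7. Take the larger (rising MC): q* = 7.
Check: AVC at q = 7 is £19 ≤ P, so revenue covers variable cost.
Profit = P·q − TC = 47·7 − 428 = -£99, a loss, but smaller than the £295 fixed cost the firm would lose by shutting down.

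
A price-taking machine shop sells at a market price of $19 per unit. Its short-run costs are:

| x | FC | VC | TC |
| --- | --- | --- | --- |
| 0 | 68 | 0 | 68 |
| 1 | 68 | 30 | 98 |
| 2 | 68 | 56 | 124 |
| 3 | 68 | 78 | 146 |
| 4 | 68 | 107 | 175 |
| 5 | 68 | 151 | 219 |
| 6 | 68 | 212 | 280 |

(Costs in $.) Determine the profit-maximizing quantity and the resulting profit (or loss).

Profit at each row (π = 19x − TC): x=0: -68; x=1: -79; x=2: -86; x=3: -89; x=4: -99; x=5: -124; x=6: -166.
Profit is highest at x = 0. Equivalently, the lowest AVC in the table is 78/3 ≈ $26 at x = 3, and P = $19 falls below it — price never covers variable cost, so the firm shuts down and loses only its fixed cost.

x = 0 (shut down); profit = -$68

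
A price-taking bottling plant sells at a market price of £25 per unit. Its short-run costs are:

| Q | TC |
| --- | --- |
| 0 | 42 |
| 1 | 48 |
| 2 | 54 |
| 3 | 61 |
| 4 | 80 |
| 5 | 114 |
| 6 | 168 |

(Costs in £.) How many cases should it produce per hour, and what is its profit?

Q = 4; profit = £20

Tabulate TR − TC: Q=0: -42; Q=1: -23; Q=2: -4; Q=3: 14; Q=4: 20; Q=5: 11; Q=6: -18.
Profit is maximized at Q = 4. AVC there is 38/4 = £9.50 ≤ P, so producing beats shutting down (which would give -£42).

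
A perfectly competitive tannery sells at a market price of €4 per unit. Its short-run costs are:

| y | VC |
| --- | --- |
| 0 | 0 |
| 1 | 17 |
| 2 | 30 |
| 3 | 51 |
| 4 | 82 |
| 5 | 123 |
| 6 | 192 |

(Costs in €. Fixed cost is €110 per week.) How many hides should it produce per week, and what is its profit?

y = 0 (shut down); profit = -€110

Compute π = P·y − TC at each output: y=0: -110; y=1: -123; y=2: -132; y=3: -149; y=4: -176; y=5: -213; y=6: -278.
Profit is highest at y = 0. Equivalently, the lowest AVC in the table is 30/2 ≈ €15 at y = 2, and P = €4 falls below it — price never covers variable cost, so the firm shuts down and loses only its fixed cost.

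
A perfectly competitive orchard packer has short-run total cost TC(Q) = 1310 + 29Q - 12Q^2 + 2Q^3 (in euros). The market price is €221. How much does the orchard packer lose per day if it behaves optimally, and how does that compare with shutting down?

AVC = 29 - 12Q + 2Q^2; min AVC = €11 at Q = 3. Since P = €221 ≥ min AVC, the firm produces.
MC = 29 - 24Q + 6Q^2. Setting P = MC and taking the root on the rising branch gives Q* = 8.
TR = 221·8 = 1768. TC = 1310 + 488 = 1798. Profit = 1768 − 1798 = -€30.
That loss of €30 beats the €1310 the firm would lose by shutting down; producing recovers €1280 of fixed cost.

Profit = -€30 at Q = 8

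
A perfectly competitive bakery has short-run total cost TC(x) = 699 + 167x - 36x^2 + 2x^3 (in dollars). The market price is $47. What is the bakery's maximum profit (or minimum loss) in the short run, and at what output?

AVC = 167 - 36x + 2x^2 has its minimum $5 at x = 9; price $47 clears that bar, so the firm operates.
MC = 167 - 72x + 6x^2. Setting P = MC and taking the root on the rising branch gives x* = 10.
TR = 47·10 = 470. TC = 699 + 70 = 769. Profit = 470 − 769 = -$299.
Shutting down would mean losing the fixed cost of $699, so operating at a loss of $299 is better by $400.

Profit = -$299 at x = 10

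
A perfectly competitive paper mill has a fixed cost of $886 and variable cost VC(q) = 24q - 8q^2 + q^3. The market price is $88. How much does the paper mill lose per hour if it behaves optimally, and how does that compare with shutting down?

Profit = -$374 at q = 8

AVC = 24 - 8q + q^2; min AVC = $8 at q = 4. Since P = $88 ≥ min AVC, the firm produces.
MC = 24 - 16q + 3q^2. Setting P = MC and taking the root on the rising branch gives q* = 8.
TR = 88·8 = 704. TC = 886 + 192 = 1078. Profit = 704 − 1078 = -$374.
That loss of $374 beats the $886 the firm would lose by shutting down; producing recovers $512 of fixed cost.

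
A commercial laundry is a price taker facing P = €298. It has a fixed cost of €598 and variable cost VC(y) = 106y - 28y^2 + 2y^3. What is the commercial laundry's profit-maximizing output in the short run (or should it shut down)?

Produce at y = 12

From TC, MC = TC'(y) = 106 - 56y + 6y^2 and AVC = VC/y = 106 - 28y + 2y^2.
AVC hits its minimum where MC = AVC, at y = 7, giving min AVC = 106 - 28·7 + 2·7^2 = €8.
Because €298 ≥ €8, revenue can cover variable cost; the firm operates.
P = MC gives -192 - 56y + 6y^2 = 0, with roots -8/3 and 12. Take the larger (rising MC): y* = 12.
Check: AVC at y = 12 is €58 ≤ P, so revenue covers variable cost.
Profit = P·y − TC = 298·12 − 1294 = €2282.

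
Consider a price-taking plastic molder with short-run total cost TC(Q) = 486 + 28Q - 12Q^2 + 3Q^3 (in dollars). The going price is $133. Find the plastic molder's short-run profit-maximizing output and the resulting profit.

AVC = 28 - 12Q + 3Q^2; min AVC = $16 at Q = 2. Since P = $133 ≥ min AVC, the firm produces.
MC = 28 - 24Q + 9Q^2. Setting P = MC and taking the root on the rising branch gives Q* = 5.
TR = 133·5 = 665. TC = 486 + 215 = 701. Profit = 665 − 701 = -$36.
That loss of $36 beats the $486 the firm would lose by shutting down; producing recovers $450 of fixed cost.

Profit = -$36 at Q = 5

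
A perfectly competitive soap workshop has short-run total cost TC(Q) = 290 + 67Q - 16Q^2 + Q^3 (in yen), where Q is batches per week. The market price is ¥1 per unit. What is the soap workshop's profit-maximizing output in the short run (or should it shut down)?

Strip out fixed cost: VC = 67Q - 16Q^2 + Q^3. Then AVC = 67 - 16Q + Q^2 and MC = 67 - 32Q + 3Q^2.
AVC is minimized where dAVC/dQ = -16 + 2Q = 0, at Q = 8; min AVC = 67 - 16·8 + 8^2 = ¥3.
Since P = ¥1 < min AVC = ¥3, price fails to cover variable cost at any output.
Shutting down limits the loss to fixed cost, ¥290.

Shut down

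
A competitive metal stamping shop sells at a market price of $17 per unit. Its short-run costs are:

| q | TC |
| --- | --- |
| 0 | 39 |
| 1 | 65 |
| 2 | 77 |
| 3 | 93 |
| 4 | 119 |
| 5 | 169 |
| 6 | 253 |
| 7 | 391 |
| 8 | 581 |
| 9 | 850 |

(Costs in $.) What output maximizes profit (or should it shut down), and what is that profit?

q = 0 (shut down); profit = -$39

Compute π = P·q − TC at each output: q=0: -39; q=1: -48; q=2: -43; q=3: -42; q=4: -51; q=5: -84; q=6: -151; q=7: -272; q=8: -445; q=9: -697.
Profit is highest at q = 0. Equivalently, the lowest AVC in the table is 54/3 ≈ $18 at q = 3, and P = $17 falls below it — price never covers variable cost, so the firm shuts down and loses only its fixed cost.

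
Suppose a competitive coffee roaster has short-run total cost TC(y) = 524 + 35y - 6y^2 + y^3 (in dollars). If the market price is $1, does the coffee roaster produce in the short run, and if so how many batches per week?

Strip out fixed cost: VC = 35y - 6y^2 + y^3. Then AVC = 35 - 6y + y^2 and MC = 35 - 12y + 3y^2.
The AVC parabola has its vertex at y = 6/2 = 3, where AVC = 35 - 6·3 + 3^2 = $26.
P = $1 lies below min AVC = $26; no output level covers variable cost.
Best response: produce nothing and absorb the $524 fixed cost.

Shut down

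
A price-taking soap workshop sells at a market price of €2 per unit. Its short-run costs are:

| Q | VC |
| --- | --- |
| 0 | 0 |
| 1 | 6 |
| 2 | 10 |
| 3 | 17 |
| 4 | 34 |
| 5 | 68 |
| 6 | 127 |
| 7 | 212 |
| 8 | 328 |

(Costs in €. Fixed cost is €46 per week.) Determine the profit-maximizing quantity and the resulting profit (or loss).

Q = 0 (shut down); profit = -€46

Tabulate TR − TC: Q=0: -46; Q=1: -50; Q=2: -52; Q=3: -57; Q=4: -72; Q=5: -104; Q=6: -161; Q=7: -244; Q=8: -358.
Profit is highest at Q = 0. Equivalently, the lowest AVC in the table is 10/2 ≈ €5 at Q = 2, and P = €2 falls below it — price never covers variable cost, so the firm shuts down and loses only its fixed cost.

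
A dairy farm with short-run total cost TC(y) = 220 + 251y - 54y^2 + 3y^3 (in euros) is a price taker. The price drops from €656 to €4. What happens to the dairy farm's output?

Output falls from 15 to 0 (the firm shuts down)

AVC = 251 - 54y + 3y^2, minimized at y = 9 where min AVC = €8. MC = 251 - 108y + 9y^2.
With P = €656 above the shutdown price, P = MC gives y = 15.
At P = €4 < min AVC = €8, price no longer covers variable cost at any output, so the firm shuts down: y = 0.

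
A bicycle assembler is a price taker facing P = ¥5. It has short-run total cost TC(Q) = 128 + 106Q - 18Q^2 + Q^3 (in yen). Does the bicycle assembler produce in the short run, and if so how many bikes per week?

Shut down

Variable cost is VC = 106Q - 18Q^2 + Q^3, so AVC = VC/Q = 106 - 18Q + Q^2 and MC = dTC/dQ = 106 - 36Q + 3Q^2.
The AVC parabola has its vertex at Q = 18/2 = 9, where AVC = 106 - 18·9 + 9^2 = ¥25.
With P < min AVC (¥5 < ¥25), every unit sold adds to the loss.
Shutting down limits the loss to fixed cost, ¥128.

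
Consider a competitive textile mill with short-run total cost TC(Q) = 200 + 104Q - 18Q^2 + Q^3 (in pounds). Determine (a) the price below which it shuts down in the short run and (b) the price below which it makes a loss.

AVC = 104 - 18Q + Q^2; minimized at Q = 9, giving min AVC = £23. That is the shutdown price.
ATC = 200/Q + 104 - 18Q + Q^2. Setting dATC/dQ = −200/Q^2 − 18 + 2Q = 0 gives Q = 10 (since 2·10^3 − 18·10^2 = 200).
min ATC = 200/10 + 104 − 18·10 + 10^2 = £44. That is the break-even price.
For £23 ≤ P < £44 the firm produces at a loss; below £23 it shuts down.

Shutdown price = £23; break-even price = £44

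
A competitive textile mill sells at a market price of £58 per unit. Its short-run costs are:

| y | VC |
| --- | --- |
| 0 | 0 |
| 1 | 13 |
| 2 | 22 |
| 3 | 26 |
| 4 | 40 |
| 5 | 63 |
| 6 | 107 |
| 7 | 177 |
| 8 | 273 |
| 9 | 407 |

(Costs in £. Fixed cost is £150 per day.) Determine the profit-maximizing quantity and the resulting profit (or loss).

y = 6; profit = £91

Compute π = P·y − TC at each output: y=0: -150; y=1: -105; y=2: -56; y=3: -2; y=4: 42; y=5: 77; y=6: 91; y=7: 79; y=8: 41; y=9: -35.
Profit is maximized at y = 6. AVC there is 107/6 = £17.83 ≤ P, so producing beats shutting down (which would give -£150).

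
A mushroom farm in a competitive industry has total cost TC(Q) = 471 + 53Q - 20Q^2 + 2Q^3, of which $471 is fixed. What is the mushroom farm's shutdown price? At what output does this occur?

Short-run supply begins at min AVC. From VC = 53Q - 20Q^2 + 2Q^3, AVC = 53 - 20Q + 2Q^2.
dAVC/dQ = -20 + 4Q = 0 gives Q = 5. min AVC = 53 - 20·5 + 2·5^2 = 3.
So the shutdown price is $3.

$3 per unit, at Q = 5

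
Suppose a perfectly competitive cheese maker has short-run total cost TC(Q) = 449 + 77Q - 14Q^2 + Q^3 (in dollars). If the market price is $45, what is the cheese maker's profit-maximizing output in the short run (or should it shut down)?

Produce at Q = 8

Variable cost is VC = 77Q - 14Q^2 + Q^3, so AVC = VC/Q = 77 - 14Q + Q^2 and MC = dTC/dQ = 77 - 28Q + 3Q^2.
The AVC parabola has its vertex at Q = 14/2 = 7, where AVC = 77 - 14·7 + 7^2 = $28.
Because $45 ≥ $28, revenue can cover variable cost; the firm operates.
Set P = MC: 45 = 77 - 28Q + 3Q^2 → 32 - 28Q + 3Q^2 = 0. The roots are Q = 4/3 and Q = 8; the profit-maximizing output is on the rising part of MC, so Q* = 8.
Check: AVC at Q = 8 is $29 ≤ P, so revenue covers variable cost.
Profit = P·Q − TC = 45·8 − 681 = -$321, a loss, but smaller than the $449 fixed cost the firm would lose by shutting down.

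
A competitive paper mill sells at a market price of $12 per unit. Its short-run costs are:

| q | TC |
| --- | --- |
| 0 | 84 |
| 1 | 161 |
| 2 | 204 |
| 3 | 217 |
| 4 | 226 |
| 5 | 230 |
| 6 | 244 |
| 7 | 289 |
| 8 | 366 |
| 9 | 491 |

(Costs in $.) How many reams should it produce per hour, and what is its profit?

Profit at each row (π = 12q − TC): q=0: -84; q=1: -149; q=2: -180; q=3: -181; q=4: -178; q=5: -170; q=6: -172; q=7: -205; q=8: -270; q=9: -383.
Profit is highest at q = 0. Equivalently, the lowest AVC in the table is 160/6 ≈ $26.67 at q = 6, and P = $12 falls below it — price never covers variable cost, so the firm shuts down and loses only its fixed cost.

q = 0 (shut down); profit = -$84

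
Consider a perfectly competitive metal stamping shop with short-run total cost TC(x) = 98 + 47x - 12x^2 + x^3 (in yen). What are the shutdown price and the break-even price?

Shutdown price = ¥11; break-even price = ¥26

Shutdown price = min AVC. AVC = 47 - 12x + x^2, with vertex at x = 6 and minimum ¥11.
ATC = 98/x + 47 - 12x + x^2. Setting dATC/dx = −98/x^2 − 12 + 2x = 0 gives x = 7 (since 2·7^3 − 12·7^2 = 98).
min ATC = 98/7 + 47 − 12·7 + 7^2 = ¥26. That is the break-even price.
For ¥11 ≤ P < ¥26 the firm produces at a loss; below ¥11 it shuts down.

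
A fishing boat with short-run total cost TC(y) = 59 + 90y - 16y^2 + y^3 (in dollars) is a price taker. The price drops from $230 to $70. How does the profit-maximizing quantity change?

Output falls from 14 to 10

AVC = 90 - 16y + y^2, minimized at y = 8 where min AVC = $26. MC = 90 - 32y + 3y^2.
With P = $230 above the shutdown price, P = MC gives y = 14.
At P = $70 ≥ min AVC, set P = MC: y = 10. The firm stays open but cuts output.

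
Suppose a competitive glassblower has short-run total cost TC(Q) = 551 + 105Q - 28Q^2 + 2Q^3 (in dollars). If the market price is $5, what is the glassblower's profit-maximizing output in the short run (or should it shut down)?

Shut down

From TC, MC = TC'(Q) = 105 - 56Q + 6Q^2 and AVC = VC/Q = 105 - 28Q + 2Q^2.
AVC hits its minimum where MC = AVC, at Q = 7, giving min AVC = 105 - 28·7 + 2·7^2 = $7.
With P < min AVC ($5 < $7), every unit sold adds to the loss.
The firm minimizes its loss by shutting down and losing only its fixed cost of $551.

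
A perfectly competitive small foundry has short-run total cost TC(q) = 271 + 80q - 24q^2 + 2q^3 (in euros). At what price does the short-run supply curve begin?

Short-run supply begins at min AVC. From VC = 80q - 24q^2 + 2q^3, AVC = 80 - 24q + 2q^2.
dAVC/dq = -24 + 4q = 0 gives q = 6. min AVC = 80 - 24·6 + 2·6^2 = 8.
So the shutdown price is €8.

€8 per unit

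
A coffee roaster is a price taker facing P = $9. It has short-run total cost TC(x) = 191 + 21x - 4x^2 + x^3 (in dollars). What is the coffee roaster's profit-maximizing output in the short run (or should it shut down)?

From TC, MC = TC'(x) = 21 - 8x + 3x^2 and AVC = VC/x = 21 - 4x + x^2.
AVC hits its minimum where MC = AVC, at x = 2, giving min AVC = 21 - 4·2 + 2^2 = $17.
P = $9 lies below min AVC = $17; no output level covers variable cost.
The firm minimizes its loss by shutting down and losing only its fixed cost of $191.

Shut down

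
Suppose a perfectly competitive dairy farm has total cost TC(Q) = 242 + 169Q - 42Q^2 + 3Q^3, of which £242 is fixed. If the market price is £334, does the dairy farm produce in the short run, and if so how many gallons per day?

Produce at Q = 11

Strip out fixed cost: VC = 169Q - 42Q^2 + 3Q^3. Then AVC = 169 - 42Q + 3Q^2 and MC = 169 - 84Q + 9Q^2.
The AVC parabola has its vertex at Q = 42/6 = 7, where AVC = 169 - 42·7 + 3·7^2 = £22.
Because £334 ≥ £22, revenue can cover variable cost; the firm operates.
P = MC gives -165 - 84Q + 9Q^2 = 0, with roots -5/3 and 11. Take the larger (rising MC): Q* = 11.
Check: AVC at Q = 11 is £70 ≤ P, so revenue covers variable cost.
Profit = P·Q − TC = 334·11 − 1012 = £2662.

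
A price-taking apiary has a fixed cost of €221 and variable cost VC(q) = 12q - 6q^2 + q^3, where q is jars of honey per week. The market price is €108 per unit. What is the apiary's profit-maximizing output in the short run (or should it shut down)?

Produce at q = 8

Variable cost is VC = 12q - 6q^2 + q^3, so AVC = VC/q = 12 - 6q + q^2 and MC = dTC/dq = 12 - 12q + 3q^2.
AVC is minimized where dAVC/dq = -6 + 2q = 0, at q = 3; min AVC = 12 - 6·3 + 3^2 = €3.
Since P = €108 ≥ min AVC = €3, price covers variable cost and the firm should produce.
P = MC gives -96 - 12q + 3q^2 = 0, with roots -4 and 8. Take the larger (rising MC): q* = 8.
Check: AVC at q = 8 is €28 ≤ P, so revenue covers variable cost.
Profit = P·q − TC = 108·8 − 445 = €419.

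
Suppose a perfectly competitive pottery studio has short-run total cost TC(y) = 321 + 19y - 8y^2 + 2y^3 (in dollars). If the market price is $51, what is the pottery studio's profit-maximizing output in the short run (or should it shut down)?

Strip out fixed cost: VC = 19y - 8y^2 + 2y^3. Then AVC = 19 - 8y + 2y^2 and MC = 19 - 16y + 6y^2.
The AVC parabola has its vertex at y = 8/4 = 2, where AVC = 19 - 8·2 + 2·2^2 = $11.
P = $51 exceeds min AVC = $11, so the firm stays open.
P = MC gives -32 - 16y + 6y^2 = 0, with roots -4/3 and 4. Take the larger (rising MC): y* = 4.
Check: AVC at y = 4 is $19 ≤ P, so revenue covers variable cost.
Profit = P·y − TC = 51·4 − 397 = -$193, a loss, but smaller than the $321 fixed cost the firm would lose by shutting down.

Produce at y = 4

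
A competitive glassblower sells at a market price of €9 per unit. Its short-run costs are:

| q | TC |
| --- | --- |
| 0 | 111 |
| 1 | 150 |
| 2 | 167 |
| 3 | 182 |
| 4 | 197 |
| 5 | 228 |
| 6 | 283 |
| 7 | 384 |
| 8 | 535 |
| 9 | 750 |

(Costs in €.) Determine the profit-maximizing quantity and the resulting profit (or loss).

Tabulate TR − TC: q=0: -111; q=1: -141; q=2: -149; q=3: -155; q=4: -161; q=5: -183; q=6: -229; q=7: -321; q=8: -463; q=9: -669.
Profit is highest at q = 0. Equivalently, the lowest AVC in the table is 86/4 ≈ €21.50 at q = 4, and P = €9 falls below it — price never covers variable cost, so the firm shuts down and loses only its fixed cost.

q = 0 (shut down); profit = -€111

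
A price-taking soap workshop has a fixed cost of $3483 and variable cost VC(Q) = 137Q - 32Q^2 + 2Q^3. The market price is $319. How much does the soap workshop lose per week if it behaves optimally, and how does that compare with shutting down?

AVC = 137 - 32Q + 2Q^2 has its minimum $9 at Q = 8; price $319 clears that bar, so the firm operates.
With MC = 137 - 64Q + 6Q^2, P = MC on the upward-sloping part at Q* = 13.
TR = 319·13 = 4147. TC = 3483 + 767 = 4250. Profit = 4147 − 4250 = -$103.
Shutting down would mean losing the fixed cost of $3483, so operating at a loss of $103 is better by $3380.

Profit = -$103 at Q = 13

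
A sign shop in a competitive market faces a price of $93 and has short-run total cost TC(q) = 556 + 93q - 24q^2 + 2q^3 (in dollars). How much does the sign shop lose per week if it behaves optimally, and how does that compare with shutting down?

Profit = -$44 at q = 8

AVC = 93 - 24q + 2q^2; min AVC = $21 at q = 6. Since P = $93 ≥ min AVC, the firm produces.
With MC = 93 - 48q + 6q^2, P = MC on the upward-sloping part at q* = 8.
TR = 93·8 = 744. TC = 556 + 232 = 788. Profit = 744 − 788 = -$44.
That loss of $44 beats the $556 the firm would lose by shutting down; producing recovers $512 of fixed cost.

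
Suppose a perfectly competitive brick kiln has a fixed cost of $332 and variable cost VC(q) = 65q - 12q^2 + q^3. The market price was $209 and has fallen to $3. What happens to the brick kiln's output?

MC = 65 - 24q + 3q^2; the shutdown threshold is min AVC = $29 (at q = 6).
With P = $209 above the shutdown price, P = MC gives q = 12.
At P = $3 < min AVC = $29, price no longer covers variable cost at any output, so the firm shuts down: q = 0.

Output falls from 12 to 0 (the firm shuts down)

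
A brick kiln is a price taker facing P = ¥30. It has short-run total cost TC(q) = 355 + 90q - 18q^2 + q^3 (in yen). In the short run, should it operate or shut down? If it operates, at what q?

Produce at q = 10

Variable cost is VC = 90q - 18q^2 + q^3, so AVC = VC/q = 90 - 18q + q^2 and MC = dTC/dq = 90 - 36q + 3q^2.
The AVC parabola has its vertex at q = 18/2 = 9, where AVC = 90 - 18·9 + 9^2 = ¥9.
Because ¥30 ≥ ¥9, revenue can cover variable cost; the firm operates.
Set P = MC: 30 = 90 - 36q + 3q^2 → 60 - 36q + 3q^2 = 0. The roots are q = 2 and q = 10; the profit-maximizing output is on the rising part of MC, so q* = 10.
Check: AVC at q = 10 is ¥10 ≤ P, so revenue covers variable cost.
Profit = P·q − TC = 30·10 − 455 = -¥155, a loss, but smaller than the ¥355 fixed cost the firm would lose by shutting down.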